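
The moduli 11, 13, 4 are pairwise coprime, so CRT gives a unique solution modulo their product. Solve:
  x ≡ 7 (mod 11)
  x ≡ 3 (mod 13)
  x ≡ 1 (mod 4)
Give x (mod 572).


Moduli 11, 13, 4 are pairwise coprime; by CRT there is a unique solution modulo M = 11 · 13 · 4 = 572.
Solve pairwise, accumulating the modulus:
  Start with x ≡ 7 (mod 11).
  Combine with x ≡ 3 (mod 13): since gcd(11, 13) = 1, we get a unique residue mod 143.
    Write x = 7 + 11·t and substitute into x ≡ 3 (mod 13): 11·t ≡ 3 − 7 = -4 (mod 13).
    Reduce coefficients mod 13: 11·t ≡ 9 (mod 13).
    The inverse of 11 mod 13 is 6 (since 11·6 = 66 = 5·13 + 1), so t ≡ 6·9 = 54 ≡ 2 (mod 13).
    Then x = 7 + 11·2 = 29, valid modulo lcm(11, 13) = 143: x ≡ 29 (mod 143).
  Combine with x ≡ 1 (mod 4): since gcd(143, 4) = 1, we get a unique residue mod 572.
    Write x = 29 + 143·t and substitute into x ≡ 1 (mod 4): 143·t ≡ 1 − 29 = -28 (mod 4).
    Reduce coefficients mod 4: 3·t ≡ 0 (mod 4).
    The inverse of 3 mod 4 is 3 (since 3·3 = 9 = 2·4 + 1), so t ≡ 3·0 = 0 ≡ 0 (mod 4).
    Then x = 29 + 143·0 = 29, valid modulo lcm(143, 4) = 572: x ≡ 29 (mod 572).
Verify: 29 mod 11 = 7 ✓, 29 mod 13 = 3 ✓, 29 mod 4 = 1 ✓.

x ≡ 29 (mod 572).


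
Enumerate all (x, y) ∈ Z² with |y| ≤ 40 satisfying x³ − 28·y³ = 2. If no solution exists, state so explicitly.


The equation is x³ - 28y³ = 2. For fixed y, x³ = 28·y³ + 2, so a solution requires the RHS to be a perfect cube.
Strategy: iterate y from -40 to 40, compute RHS = 28·y³ + 2, and check whether it is a (positive or negative) perfect cube.
Check small values of y:
  y = 0: RHS = 2 is not a perfect cube.
  y = 1: RHS = 30 is not a perfect cube.
  y = -1: RHS = -26 is not a perfect cube.
  y = 2: RHS = 226 is not a perfect cube.
  y = -2: RHS = -222 is not a perfect cube.
  y = 3: RHS = 758 is not a perfect cube.
  y = -3: RHS = -754 is not a perfect cube.
Continuing the search up to |y| = 40 finds no solutions either.
No (x, y) in the scanned range satisfies the equation.

No integer solutions with |y| ≤ 40.


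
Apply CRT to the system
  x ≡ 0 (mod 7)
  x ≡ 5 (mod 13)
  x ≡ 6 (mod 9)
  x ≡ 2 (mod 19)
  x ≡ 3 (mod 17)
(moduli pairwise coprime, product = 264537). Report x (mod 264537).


Product of moduli M = 7 · 13 · 9 · 19 · 17 = 264537.
Merge one congruence at a time:
  Start: x ≡ 0 (mod 7).
  Combine with x ≡ 5 (mod 13); new modulus lcm = 91.
    Write x = 0 + 7·t and substitute into x ≡ 5 (mod 13): 7·t ≡ 5 − 0 = 5 (mod 13).
    The inverse of 7 mod 13 is 2 (since 7·2 = 14 = 1·13 + 1), so t ≡ 2·5 = 10 ≡ 10 (mod 13).
    Then x = 0 + 7·10 = 70, valid modulo lcm(7, 13) = 91: x ≡ 70 (mod 91).
  Combine with x ≡ 6 (mod 9); new modulus lcm = 819.
    Write x = 70 + 91·t and substitute into x ≡ 6 (mod 9): 91·t ≡ 6 − 70 = -64 (mod 9).
    Reduce coefficients mod 9: 1·t ≡ 8 (mod 9).
    So t ≡ 8 (mod 9).
    Then x = 70 + 91·8 = 798, valid modulo lcm(91, 9) = 819: x ≡ 798 (mod 819).
  Combine with x ≡ 2 (mod 19); new modulus lcm = 15561.
    Write x = 798 + 819·t and substitute into x ≡ 2 (mod 19): 819·t ≡ 2 − 798 = -796 (mod 19).
    Reduce coefficients mod 19: 2·t ≡ 2 (mod 19).
    The inverse of 2 mod 19 is 10 (since 2·10 = 20 = 1·19 + 1), so t ≡ 10·2 = 20 ≡ 1 (mod 19).
    Then x = 798 + 819·1 = 1617, valid modulo lcm(819, 19) = 15561: x ≡ 1617 (mod 15561).
  Combine with x ≡ 3 (mod 17); new modulus lcm = 264537.
    Write x = 1617 + 15561·t and substitute into x ≡ 3 (mod 17): 15561·t ≡ 3 − 1617 = -1614 (mod 17).
    Reduce coefficients mod 17: 6·t ≡ 1 (mod 17).
    The inverse of 6 mod 17 is 3 (since 6·3 = 18 = 1·17 + 1), so t ≡ 3·1 = 3 ≡ 3 (mod 17).
    Then x = 1617 + 15561·3 = 48300, valid modulo lcm(15561, 17) = 264537: x ≡ 48300 (mod 264537).
Verify against each original: 48300 mod 7 = 0, 48300 mod 13 = 5, 48300 mod 9 = 6, 48300 mod 19 = 2, 48300 mod 17 = 3.

x ≡ 48300 (mod 264537).


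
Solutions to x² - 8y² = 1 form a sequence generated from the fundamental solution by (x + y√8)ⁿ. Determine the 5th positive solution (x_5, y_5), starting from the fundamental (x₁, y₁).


Step 1: Find the fundamental solution (x₁, y₁) of x² - 8y² = 1.
  Expand √8 as a continued fraction. a₀ = ⌊√8⌋ = 2; iterate m_{k+1} = d_k·a_k − m_k, d_{k+1} = (8 − m_{k+1}²)/d_k, a_{k+1} = ⌊(a₀ + m_{k+1})/d_{k+1}⌋ (starting m₀ = 0, d₀ = 1), with convergents p_k = a_k·p_{k-1} + p_{k-2}, q_k = a_k·q_{k-1} + q_{k-2} (p₋₁ = 1, q₋₁ = 0):
  k = 0: a₀ = 2; p₀/q₀ = 2/1; p₀² − 8·q₀² = 4 − 8 = -4.
  k = 1: m = 2, d = 4, a = ⌊(2 + 2)/4⌋ = 1; p/q = (1·2 + 1)/(1·1 + 0) = 3/1; p² − 8·q² = 9 − 8 = 1.
  The first convergent with p² − 8·q² = 1 gives the fundamental solution (x₁, y₁) = (3, 1).
Step 2: Apply the recurrence (x_{n+1}, y_{n+1}) = (x₁x_n + 8y₁y_n, x₁y_n + y₁x_n) repeatedly.
  From (x_1, y_1) = (3, 1): x_2 = 3·3 + 8·1·1 = 17; y_2 = 3·1 + 1·3 = 6.
  From (x_2, y_2) = (17, 6): x_3 = 3·17 + 8·1·6 = 99; y_3 = 3·6 + 1·17 = 35.
  From (x_3, y_3) = (99, 35): x_4 = 3·99 + 8·1·35 = 577; y_4 = 3·35 + 1·99 = 204.
  From (x_4, y_4) = (577, 204): x_5 = 3·577 + 8·1·204 = 3363; y_5 = 3·204 + 1·577 = 1189.
Step 3: Verify x_5² - 8·y_5² = 11309769 - 11309768 = 1 (should be 1). ✓

(x_1, y_1) = (3, 1); (x_5, y_5) = (3363, 1189).


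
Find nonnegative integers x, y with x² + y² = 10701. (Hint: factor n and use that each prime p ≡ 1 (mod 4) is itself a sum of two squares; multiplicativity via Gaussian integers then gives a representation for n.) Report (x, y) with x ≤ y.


Step 1: Factor n = 10701 = 3^2 · 29 · 41.
Step 2: Check the mod-4 condition on each prime factor: 3 ≡ 3 (mod 4), exponent 2 (must be even); 29 ≡ 1 (mod 4), exponent 1; 41 ≡ 1 (mod 4), exponent 1.
All primes ≡ 3 (mod 4) appear to even exponent (or don't appear), so by the two-squares theorem n IS expressible as a sum of two squares.
Step 3: Build a representation. Group n = k² · m with k = 3 and m = 29 · 41 = 1189 (a product of primes ≡ 1 (mod 4)); a representation of m scales to one of n via (k·x)² + (k·y)² = k²(x² + y²). Each prime p ≡ 1 (mod 4) is itself a sum of two squares; find a² by testing p − a² for a perfect square:
  29: 29 − 1² = 28, 29 − 2² = 25 = 5² ⇒ 29 = 2² + 5².
  41: 41 − 1² = 40, 41 − 2² = 37, 41 − 3² = 32, 41 − 4² = 25 = 5² ⇒ 41 = 4² + 5².
  Combine using the Brahmagupta–Fibonacci identity (a² + b²)(c² + d²) = (ac − bd)² + (ad + bc)² = (ac + bd)² + (ad − bc)²:
  29 · 41 = 1189: from (2² + 5²)(4² + 5²), take (2·4 − 5·5, 2·5 + 5·4) = (8 − 25, 10 + 20) = (-17, 30); dropping signs (only squares matter) gives (17, 30); check 17² + 30² = 289 + 900 = 1189 ✓.
  Scale by k = 3: (3·17, 3·30) = (51, 90).
Step 4: Order so x ≤ y and verify: 51² + 90² = 2601 + 8100 = 10701 = n. ✓

n = 10701 = 51² + 90² (one valid representation with x ≤ y).


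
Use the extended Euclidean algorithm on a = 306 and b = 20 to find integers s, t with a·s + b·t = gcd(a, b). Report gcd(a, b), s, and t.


Euclidean algorithm on (306, 20) — divide until remainder is 0:
  306 = 15 · 20 + 6
  20 = 3 · 6 + 2
  6 = 3 · 2 + 0
gcd(306, 20) = 2.
Track Bezout coefficients alongside the remainders: start with r₀ = 306 = a·1 + b·0 (s = 1, t = 0) and r₁ = 20 = a·0 + b·1 (s = 0, t = 1); each new remainder r_{k+1} = r_{k-1} − q_k·r_k inherits s_{k+1} = s_{k-1} − q_k·s_k, t_{k+1} = t_{k-1} − q_k·t_k, so r_k = a·s_k + b·t_k at every step:
  q = 15: r = 6, s = 1 − 15·0 = 1, t = 0 − 15·1 = -15  (check: 306·1 + 20·(-15) = 6)
  q = 3: r = 2, s = 0 − 3·1 = -3, t = 1 − 3·(-15) = 46  (check: 306·(-3) + 20·46 = 2)
The row with r = 2 (the gcd) gives the Bezout coefficients s = -3, t = 46.
Result: 306 · (-3) + 20 · (46) = 2.

gcd(306, 20) = 2; s = -3, t = 46 (check: 306·(-3) + 20·46 = 2).


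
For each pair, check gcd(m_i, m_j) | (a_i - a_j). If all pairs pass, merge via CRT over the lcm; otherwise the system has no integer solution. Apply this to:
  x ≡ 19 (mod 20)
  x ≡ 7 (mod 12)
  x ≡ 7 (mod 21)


Moduli 20, 12, 21 are not pairwise coprime, so CRT works modulo lcm(m_i) when all pairwise compatibility conditions hold.
Pairwise compatibility: gcd(m_i, m_j) must divide a_i - a_j for every pair.
Merge one congruence at a time:
  Start: x ≡ 19 (mod 20).
  Combine with x ≡ 7 (mod 12): gcd(20, 12) = 4; 7 - 19 = -12, which IS divisible by 4, so compatible.
    Write x = 19 + 20·t and substitute into x ≡ 7 (mod 12): 20·t ≡ 7 − 19 = -12 (mod 12).
    Divide the congruence (and modulus) by g = 4: 5·t ≡ -3 (mod 3).
    Reduce coefficients mod 3: 2·t ≡ 0 (mod 3).
    The inverse of 2 mod 3 is 2 (since 2·2 = 4 = 1·3 + 1), so t ≡ 2·0 = 0 ≡ 0 (mod 3).
    Then x = 19 + 20·0 = 19, valid modulo lcm(20, 12) = 60: x ≡ 19 (mod 60).
  Combine with x ≡ 7 (mod 21): gcd(60, 21) = 3; 7 - 19 = -12, which IS divisible by 3, so compatible.
    Write x = 19 + 60·t and substitute into x ≡ 7 (mod 21): 60·t ≡ 7 − 19 = -12 (mod 21).
    Divide the congruence (and modulus) by g = 3: 20·t ≡ -4 (mod 7).
    Reduce coefficients mod 7: 6·t ≡ 3 (mod 7).
    The inverse of 6 mod 7 is 6 (since 6·6 = 36 = 5·7 + 1), so t ≡ 6·3 = 18 ≡ 4 (mod 7).
    Then x = 19 + 60·4 = 259, valid modulo lcm(60, 21) = 420: x ≡ 259 (mod 420).
Verify: 259 mod 20 = 19, 259 mod 12 = 7, 259 mod 21 = 7.

x ≡ 259 (mod 420).


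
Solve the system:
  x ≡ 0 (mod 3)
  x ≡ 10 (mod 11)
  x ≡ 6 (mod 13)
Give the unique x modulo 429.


Moduli 3, 11, 13 are pairwise coprime; by CRT there is a unique solution modulo M = 3 · 11 · 13 = 429.
Solve pairwise, accumulating the modulus:
  Start with x ≡ 0 (mod 3).
  Combine with x ≡ 10 (mod 11): since gcd(3, 11) = 1, we get a unique residue mod 33.
    Write x = 0 + 3·t and substitute into x ≡ 10 (mod 11): 3·t ≡ 10 − 0 = 10 (mod 11).
    The inverse of 3 mod 11 is 4 (since 3·4 = 12 = 1·11 + 1), so t ≡ 4·10 = 40 ≡ 7 (mod 11).
    Then x = 0 + 3·7 = 21, valid modulo lcm(3, 11) = 33: x ≡ 21 (mod 33).
  Combine with x ≡ 6 (mod 13): since gcd(33, 13) = 1, we get a unique residue mod 429.
    Write x = 21 + 33·t and substitute into x ≡ 6 (mod 13): 33·t ≡ 6 − 21 = -15 (mod 13).
    Reduce coefficients mod 13: 7·t ≡ 11 (mod 13).
    The inverse of 7 mod 13 is 2 (since 7·2 = 14 = 1·13 + 1), so t ≡ 2·11 = 22 ≡ 9 (mod 13).
    Then x = 21 + 33·9 = 318, valid modulo lcm(33, 13) = 429: x ≡ 318 (mod 429).
Verify: 318 mod 3 = 0 ✓, 318 mod 11 = 10 ✓, 318 mod 13 = 6 ✓.

x ≡ 318 (mod 429).


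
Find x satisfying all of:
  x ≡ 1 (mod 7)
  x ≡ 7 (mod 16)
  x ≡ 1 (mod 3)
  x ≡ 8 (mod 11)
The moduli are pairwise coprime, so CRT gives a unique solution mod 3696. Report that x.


Product of moduli M = 7 · 16 · 3 · 11 = 3696.
Merge one congruence at a time:
  Start: x ≡ 1 (mod 7).
  Combine with x ≡ 7 (mod 16); new modulus lcm = 112.
    Write x = 1 + 7·t and substitute into x ≡ 7 (mod 16): 7·t ≡ 7 − 1 = 6 (mod 16).
    The inverse of 7 mod 16 is 7 (since 7·7 = 49 = 3·16 + 1), so t ≡ 7·6 = 42 ≡ 10 (mod 16).
    Then x = 1 + 7·10 = 71, valid modulo lcm(7, 16) = 112: x ≡ 71 (mod 112).
  Combine with x ≡ 1 (mod 3); new modulus lcm = 336.
    Write x = 71 + 112·t and substitute into x ≡ 1 (mod 3): 112·t ≡ 1 − 71 = -70 (mod 3).
    Reduce coefficients mod 3: 1·t ≡ 2 (mod 3).
    So t ≡ 2 (mod 3).
    Then x = 71 + 112·2 = 295, valid modulo lcm(112, 3) = 336: x ≡ 295 (mod 336).
  Combine with x ≡ 8 (mod 11); new modulus lcm = 3696.
    Write x = 295 + 336·t and substitute into x ≡ 8 (mod 11): 336·t ≡ 8 − 295 = -287 (mod 11).
    Reduce coefficients mod 11: 6·t ≡ 10 (mod 11).
    The inverse of 6 mod 11 is 2 (since 6·2 = 12 = 1·11 + 1), so t ≡ 2·10 = 20 ≡ 9 (mod 11).
    Then x = 295 + 336·9 = 3319, valid modulo lcm(336, 11) = 3696: x ≡ 3319 (mod 3696).
Verify against each original: 3319 mod 7 = 1, 3319 mod 16 = 7, 3319 mod 3 = 1, 3319 mod 11 = 8.

x ≡ 3319 (mod 3696).


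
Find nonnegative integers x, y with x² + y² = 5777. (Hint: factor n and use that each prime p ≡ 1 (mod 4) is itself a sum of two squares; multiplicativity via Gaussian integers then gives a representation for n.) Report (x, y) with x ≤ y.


Step 1: Factor n = 5777 = 53 · 109.
Step 2: Check the mod-4 condition on each prime factor: 53 ≡ 1 (mod 4), exponent 1; 109 ≡ 1 (mod 4), exponent 1.
All primes ≡ 3 (mod 4) appear to even exponent (or don't appear), so by the two-squares theorem n IS expressible as a sum of two squares.
Step 3: Build a representation. Here n = 53 · 109 is a product of primes ≡ 1 (mod 4). Each prime p ≡ 1 (mod 4) is itself a sum of two squares; find a² by testing p − a² for a perfect square:
  53: 53 − 1² = 52, 53 − 2² = 49 = 7² ⇒ 53 = 2² + 7².
  109: 109 − 1² = 108, 109 − 2² = 105, 109 − 3² = 100 = 10² ⇒ 109 = 3² + 10².
  Combine using the Brahmagupta–Fibonacci identity (a² + b²)(c² + d²) = (ac − bd)² + (ad + bc)² = (ac + bd)² + (ad − bc)²:
  53 · 109 = 5777: from (2² + 7²)(3² + 10²), take (2·3 − 7·10, 2·10 + 7·3) = (6 − 70, 20 + 21) = (-64, 41); dropping signs (only squares matter) gives (64, 41); check 64² + 41² = 4096 + 1681 = 5777 ✓.
Step 4: Order so x ≤ y and verify: 41² + 64² = 1681 + 4096 = 5777 = n. ✓

n = 5777 = 41² + 64² (one valid representation with x ≤ y).


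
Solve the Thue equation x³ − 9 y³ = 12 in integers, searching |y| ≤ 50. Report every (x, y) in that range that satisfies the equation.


The equation is x³ - 9y³ = 12. For fixed y, x³ = 9·y³ + 12, so a solution requires the RHS to be a perfect cube.
Strategy: iterate y from -50 to 50, compute RHS = 9·y³ + 12, and check whether it is a (positive or negative) perfect cube.
Check small values of y:
  y = 0: RHS = 12 is not a perfect cube.
  y = 1: RHS = 21 is not a perfect cube.
  y = -1: RHS = 3 is not a perfect cube.
  y = 2: RHS = 84 is not a perfect cube.
  y = -2: RHS = -60 is not a perfect cube.
  y = 3: RHS = 255 is not a perfect cube.
  y = -3: RHS = -231 is not a perfect cube.
Continuing the search up to |y| = 50 finds no solutions either.
No (x, y) in the scanned range satisfies the equation.

No integer solutions with |y| ≤ 50.


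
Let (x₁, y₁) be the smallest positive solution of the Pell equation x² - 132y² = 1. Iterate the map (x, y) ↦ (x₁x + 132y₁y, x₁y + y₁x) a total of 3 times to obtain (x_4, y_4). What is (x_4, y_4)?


Step 1: Find the fundamental solution (x₁, y₁) of x² - 132y² = 1.
  Expand √132 as a continued fraction. a₀ = ⌊√132⌋ = 11; iterate m_{k+1} = d_k·a_k − m_k, d_{k+1} = (132 − m_{k+1}²)/d_k, a_{k+1} = ⌊(a₀ + m_{k+1})/d_{k+1}⌋ (starting m₀ = 0, d₀ = 1), with convergents p_k = a_k·p_{k-1} + p_{k-2}, q_k = a_k·q_{k-1} + q_{k-2} (p₋₁ = 1, q₋₁ = 0):
  k = 0: a₀ = 11; p₀/q₀ = 11/1; p₀² − 132·q₀² = 121 − 132 = -11.
  k = 1: m = 11, d = 11, a = ⌊(11 + 11)/11⌋ = 2; p/q = (2·11 + 1)/(2·1 + 0) = 23/2; p² − 132·q² = 529 − 528 = 1.
  The first convergent with p² − 132·q² = 1 gives the fundamental solution (x₁, y₁) = (23, 2).
Step 2: Apply the recurrence (x_{n+1}, y_{n+1}) = (x₁x_n + 132y₁y_n, x₁y_n + y₁x_n) repeatedly.
  From (x_1, y_1) = (23, 2): x_2 = 23·23 + 132·2·2 = 1057; y_2 = 23·2 + 2·23 = 92.
  From (x_2, y_2) = (1057, 92): x_3 = 23·1057 + 132·2·92 = 48599; y_3 = 23·92 + 2·1057 = 4230.
  From (x_3, y_3) = (48599, 4230): x_4 = 23·48599 + 132·2·4230 = 2234497; y_4 = 23·4230 + 2·48599 = 194488.
Step 3: Verify x_4² - 132·y_4² = 4992976843009 - 4992976843008 = 1 (should be 1). ✓

(x_1, y_1) = (23, 2); (x_4, y_4) = (2234497, 194488).


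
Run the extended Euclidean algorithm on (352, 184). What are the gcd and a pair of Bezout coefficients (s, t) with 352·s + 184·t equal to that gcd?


Euclidean algorithm on (352, 184) — divide until remainder is 0:
  352 = 1 · 184 + 168
  184 = 1 · 168 + 16
  168 = 10 · 16 + 8
  16 = 2 · 8 + 0
gcd(352, 184) = 8.
Track Bezout coefficients alongside the remainders: start with r₀ = 352 = a·1 + b·0 (s = 1, t = 0) and r₁ = 184 = a·0 + b·1 (s = 0, t = 1); each new remainder r_{k+1} = r_{k-1} − q_k·r_k inherits s_{k+1} = s_{k-1} − q_k·s_k, t_{k+1} = t_{k-1} − q_k·t_k, so r_k = a·s_k + b·t_k at every step:
  q = 1: r = 168, s = 1 − 1·0 = 1, t = 0 − 1·1 = -1  (check: 352·1 + 184·(-1) = 168)
  q = 1: r = 16, s = 0 − 1·1 = -1, t = 1 − 1·(-1) = 2  (check: 352·(-1) + 184·2 = 16)
  q = 10: r = 8, s = 1 − 10·(-1) = 11, t = -1 − 10·2 = -21  (check: 352·11 + 184·(-21) = 8)
The row with r = 8 (the gcd) gives the Bezout coefficients s = 11, t = -21.
Result: 352 · (11) + 184 · (-21) = 8.

gcd(352, 184) = 8; s = 11, t = -21 (check: 352·11 + 184·(-21) = 8).


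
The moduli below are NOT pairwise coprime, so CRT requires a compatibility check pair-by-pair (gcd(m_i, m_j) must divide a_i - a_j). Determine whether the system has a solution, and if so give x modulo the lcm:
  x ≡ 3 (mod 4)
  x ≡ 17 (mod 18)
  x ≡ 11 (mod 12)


Moduli 4, 18, 12 are not pairwise coprime, so CRT works modulo lcm(m_i) when all pairwise compatibility conditions hold.
Pairwise compatibility: gcd(m_i, m_j) must divide a_i - a_j for every pair.
Merge one congruence at a time:
  Start: x ≡ 3 (mod 4).
  Combine with x ≡ 17 (mod 18): gcd(4, 18) = 2; 17 - 3 = 14, which IS divisible by 2, so compatible.
    Write x = 3 + 4·t and substitute into x ≡ 17 (mod 18): 4·t ≡ 17 − 3 = 14 (mod 18).
    Divide the congruence (and modulus) by g = 2: 2·t ≡ 7 (mod 9).
    The inverse of 2 mod 9 is 5 (since 2·5 = 10 = 1·9 + 1), so t ≡ 5·7 = 35 ≡ 8 (mod 9).
    Then x = 3 + 4·8 = 35, valid modulo lcm(4, 18) = 36: x ≡ 35 (mod 36).
  Combine with x ≡ 11 (mod 12): gcd(36, 12) = 12; 11 - 35 = -24, which IS divisible by 12, so compatible.
    Write x = 35 + 36·t and substitute into x ≡ 11 (mod 12): 36·t ≡ 11 − 35 = -24 (mod 12).
    Divide the congruence (and modulus) by g = 12: 3·t ≡ -2 (mod 1).
    Modulo 1 every t works; take t = 0.
    Then x = 35 + 36·0 = 35, valid modulo lcm(36, 12) = 36: x ≡ 35 (mod 36).
Verify: 35 mod 4 = 3, 35 mod 18 = 17, 35 mod 12 = 11.

x ≡ 35 (mod 36).


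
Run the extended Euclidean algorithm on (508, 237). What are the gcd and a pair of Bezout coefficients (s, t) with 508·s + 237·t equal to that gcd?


Euclidean algorithm on (508, 237) — divide until remainder is 0:
  508 = 2 · 237 + 34
  237 = 6 · 34 + 33
  34 = 1 · 33 + 1
  33 = 33 · 1 + 0
gcd(508, 237) = 1.
Track Bezout coefficients alongside the remainders: start with r₀ = 508 = a·1 + b·0 (s = 1, t = 0) and r₁ = 237 = a·0 + b·1 (s = 0, t = 1); each new remainder r_{k+1} = r_{k-1} − q_k·r_k inherits s_{k+1} = s_{k-1} − q_k·s_k, t_{k+1} = t_{k-1} − q_k·t_k, so r_k = a·s_k + b·t_k at every step:
  q = 2: r = 34, s = 1 − 2·0 = 1, t = 0 − 2·1 = -2  (check: 508·1 + 237·(-2) = 34)
  q = 6: r = 33, s = 0 − 6·1 = -6, t = 1 − 6·(-2) = 13  (check: 508·(-6) + 237·13 = 33)
  q = 1: r = 1, s = 1 − 1·(-6) = 7, t = -2 − 1·13 = -15  (check: 508·7 + 237·(-15) = 1)
The row with r = 1 (the gcd) gives the Bezout coefficients s = 7, t = -15.
Result: 508 · (7) + 237 · (-15) = 1.

gcd(508, 237) = 1; s = 7, t = -15 (check: 508·7 + 237·(-15) = 1).


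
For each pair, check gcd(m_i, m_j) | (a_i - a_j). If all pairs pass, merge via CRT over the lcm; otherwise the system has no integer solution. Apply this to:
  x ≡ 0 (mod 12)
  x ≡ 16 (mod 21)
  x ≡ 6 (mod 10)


Moduli 12, 21, 10 are not pairwise coprime, so CRT works modulo lcm(m_i) when all pairwise compatibility conditions hold.
Pairwise compatibility: gcd(m_i, m_j) must divide a_i - a_j for every pair.
Merge one congruence at a time:
  Start: x ≡ 0 (mod 12).
  Combine with x ≡ 16 (mod 21): gcd(12, 21) = 3, and 16 - 0 = 16 is NOT divisible by 3.
    ⇒ system is inconsistent (no integer solution).

No solution (the system is inconsistent).


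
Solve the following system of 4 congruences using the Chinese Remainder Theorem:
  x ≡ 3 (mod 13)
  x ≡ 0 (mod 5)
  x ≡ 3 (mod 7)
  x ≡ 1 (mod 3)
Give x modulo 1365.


Product of moduli M = 13 · 5 · 7 · 3 = 1365.
Merge one congruence at a time:
  Start: x ≡ 3 (mod 13).
  Combine with x ≡ 0 (mod 5); new modulus lcm = 65.
    Write x = 3 + 13·t and substitute into x ≡ 0 (mod 5): 13·t ≡ 0 − 3 = -3 (mod 5).
    Reduce coefficients mod 5: 3·t ≡ 2 (mod 5).
    The inverse of 3 mod 5 is 2 (since 3·2 = 6 = 1·5 + 1), so t ≡ 2·2 = 4 ≡ 4 (mod 5).
    Then x = 3 + 13·4 = 55, valid modulo lcm(13, 5) = 65: x ≡ 55 (mod 65).
  Combine with x ≡ 3 (mod 7); new modulus lcm = 455.
    Write x = 55 + 65·t and substitute into x ≡ 3 (mod 7): 65·t ≡ 3 − 55 = -52 (mod 7).
    Reduce coefficients mod 7: 2·t ≡ 4 (mod 7).
    The inverse of 2 mod 7 is 4 (since 2·4 = 8 = 1·7 + 1), so t ≡ 4·4 = 16 ≡ 2 (mod 7).
    Then x = 55 + 65·2 = 185, valid modulo lcm(65, 7) = 455: x ≡ 185 (mod 455).
  Combine with x ≡ 1 (mod 3); new modulus lcm = 1365.
    Write x = 185 + 455·t and substitute into x ≡ 1 (mod 3): 455·t ≡ 1 − 185 = -184 (mod 3).
    Reduce coefficients mod 3: 2·t ≡ 2 (mod 3).
    The inverse of 2 mod 3 is 2 (since 2·2 = 4 = 1·3 + 1), so t ≡ 2·2 = 4 ≡ 1 (mod 3).
    Then x = 185 + 455·1 = 640, valid modulo lcm(455, 3) = 1365: x ≡ 640 (mod 1365).
Verify against each original: 640 mod 13 = 3, 640 mod 5 = 0, 640 mod 7 = 3, 640 mod 3 = 1.

x ≡ 640 (mod 1365).


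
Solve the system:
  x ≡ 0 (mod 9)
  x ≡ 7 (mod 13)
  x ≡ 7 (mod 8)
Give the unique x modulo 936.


Moduli 9, 13, 8 are pairwise coprime; by CRT there is a unique solution modulo M = 9 · 13 · 8 = 936.
Solve pairwise, accumulating the modulus:
  Start with x ≡ 0 (mod 9).
  Combine with x ≡ 7 (mod 13): since gcd(9, 13) = 1, we get a unique residue mod 117.
    Write x = 0 + 9·t and substitute into x ≡ 7 (mod 13): 9·t ≡ 7 − 0 = 7 (mod 13).
    The inverse of 9 mod 13 is 3 (since 9·3 = 27 = 2·13 + 1), so t ≡ 3·7 = 21 ≡ 8 (mod 13).
    Then x = 0 + 9·8 = 72, valid modulo lcm(9, 13) = 117: x ≡ 72 (mod 117).
  Combine with x ≡ 7 (mod 8): since gcd(117, 8) = 1, we get a unique residue mod 936.
    Write x = 72 + 117·t and substitute into x ≡ 7 (mod 8): 117·t ≡ 7 − 72 = -65 (mod 8).
    Reduce coefficients mod 8: 5·t ≡ 7 (mod 8).
    The inverse of 5 mod 8 is 5 (since 5·5 = 25 = 3·8 + 1), so t ≡ 5·7 = 35 ≡ 3 (mod 8).
    Then x = 72 + 117·3 = 423, valid modulo lcm(117, 8) = 936: x ≡ 423 (mod 936).
Verify: 423 mod 9 = 0 ✓, 423 mod 13 = 7 ✓, 423 mod 8 = 7 ✓.

x ≡ 423 (mod 936).


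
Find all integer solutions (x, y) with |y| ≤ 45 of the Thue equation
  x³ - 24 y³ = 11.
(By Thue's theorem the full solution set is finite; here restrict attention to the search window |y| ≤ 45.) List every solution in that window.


The equation is x³ - 24y³ = 11. For fixed y, x³ = 24·y³ + 11, so a solution requires the RHS to be a perfect cube.
Strategy: iterate y from -45 to 45, compute RHS = 24·y³ + 11, and check whether it is a (positive or negative) perfect cube.
Check small values of y:
  y = 0: RHS = 11 is not a perfect cube.
  y = 1: RHS = 35 is not a perfect cube.
  y = -1: RHS = -13 is not a perfect cube.
  y = 2: RHS = 203 is not a perfect cube.
  y = -2: RHS = -181 is not a perfect cube.
  y = 3: RHS = 659 is not a perfect cube.
  y = -3: RHS = -637 is not a perfect cube.
Continuing the search up to |y| = 45 finds no solutions either.
No (x, y) in the scanned range satisfies the equation.

No integer solutions with |y| ≤ 45.


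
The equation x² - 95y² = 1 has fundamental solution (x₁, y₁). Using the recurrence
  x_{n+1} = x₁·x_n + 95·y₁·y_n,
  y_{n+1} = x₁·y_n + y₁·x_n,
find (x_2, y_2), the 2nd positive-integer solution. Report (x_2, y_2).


Step 1: Find the fundamental solution (x₁, y₁) of x² - 95y² = 1.
  Expand √95 as a continued fraction. a₀ = ⌊√95⌋ = 9; iterate m_{k+1} = d_k·a_k − m_k, d_{k+1} = (95 − m_{k+1}²)/d_k, a_{k+1} = ⌊(a₀ + m_{k+1})/d_{k+1}⌋ (starting m₀ = 0, d₀ = 1), with convergents p_k = a_k·p_{k-1} + p_{k-2}, q_k = a_k·q_{k-1} + q_{k-2} (p₋₁ = 1, q₋₁ = 0):
  k = 0: a₀ = 9; p₀/q₀ = 9/1; p₀² − 95·q₀² = 81 − 95 = -14.
  k = 1: m = 9, d = 14, a = ⌊(9 + 9)/14⌋ = 1; p/q = (1·9 + 1)/(1·1 + 0) = 10/1; p² − 95·q² = 100 − 95 = 5.
  k = 2: m = 5, d = 5, a = ⌊(9 + 5)/5⌋ = 2; p/q = (2·10 + 9)/(2·1 + 1) = 29/3; p² − 95·q² = 841 − 855 = -14.
  k = 3: m = 5, d = 14, a = ⌊(9 + 5)/14⌋ = 1; p/q = (1·29 + 10)/(1·3 + 1) = 39/4; p² − 95·q² = 1521 − 1520 = 1.
  The first convergent with p² − 95·q² = 1 gives the fundamental solution (x₁, y₁) = (39, 4).
Step 2: Apply the recurrence (x_{n+1}, y_{n+1}) = (x₁x_n + 95y₁y_n, x₁y_n + y₁x_n) repeatedly.
  From (x_1, y_1) = (39, 4): x_2 = 39·39 + 95·4·4 = 3041; y_2 = 39·4 + 4·39 = 312.
Step 3: Verify x_2² - 95·y_2² = 9247681 - 9247680 = 1 (should be 1). ✓

(x_1, y_1) = (39, 4); (x_2, y_2) = (3041, 312).


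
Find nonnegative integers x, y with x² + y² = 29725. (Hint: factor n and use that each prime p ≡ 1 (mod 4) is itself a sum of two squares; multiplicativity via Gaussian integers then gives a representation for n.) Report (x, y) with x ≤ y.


Step 1: Factor n = 29725 = 5^2 · 29 · 41.
Step 2: Check the mod-4 condition on each prime factor: 5 ≡ 1 (mod 4), exponent 2; 29 ≡ 1 (mod 4), exponent 1; 41 ≡ 1 (mod 4), exponent 1.
All primes ≡ 3 (mod 4) appear to even exponent (or don't appear), so by the two-squares theorem n IS expressible as a sum of two squares.
Step 3: Build a representation. Group n = k² · m with k = 5 and m = 29 · 41 = 1189 (a product of primes ≡ 1 (mod 4)); a representation of m scales to one of n via (k·x)² + (k·y)² = k²(x² + y²). Each prime p ≡ 1 (mod 4) is itself a sum of two squares; find a² by testing p − a² for a perfect square:
  29: 29 − 1² = 28, 29 − 2² = 25 = 5² ⇒ 29 = 2² + 5².
  41: 41 − 1² = 40, 41 − 2² = 37, 41 − 3² = 32, 41 − 4² = 25 = 5² ⇒ 41 = 4² + 5².
  Combine using the Brahmagupta–Fibonacci identity (a² + b²)(c² + d²) = (ac − bd)² + (ad + bc)² = (ac + bd)² + (ad − bc)²:
  29 · 41 = 1189: from (2² + 5²)(4² + 5²), take (2·4 − 5·5, 2·5 + 5·4) = (8 − 25, 10 + 20) = (-17, 30); dropping signs (only squares matter) gives (17, 30); check 17² + 30² = 289 + 900 = 1189 ✓.
  Scale by k = 5: (5·17, 5·30) = (85, 150).
Step 4: Order so x ≤ y and verify: 85² + 150² = 7225 + 22500 = 29725 = n. ✓

n = 29725 = 85² + 150² (one valid representation with x ≤ y).


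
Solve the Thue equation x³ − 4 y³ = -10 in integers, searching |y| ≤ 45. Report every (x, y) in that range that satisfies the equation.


The equation is x³ - 4y³ = -10. For fixed y, x³ = 4·y³ − 10, so a solution requires the RHS to be a perfect cube.
Strategy: iterate y from -45 to 45, compute RHS = 4·y³ − 10, and check whether it is a (positive or negative) perfect cube.
Check small values of y:
  y = 0: RHS = -10 is not a perfect cube.
  y = 1: RHS = -6 is not a perfect cube.
  y = -1: RHS = -14 is not a perfect cube.
  y = 2: RHS = 22 is not a perfect cube.
  y = -2: RHS = -42 is not a perfect cube.
  y = 3: RHS = 98 is not a perfect cube.
  y = -3: RHS = -118 is not a perfect cube.
Continuing the search up to |y| = 45 finds no solutions either.
No (x, y) in the scanned range satisfies the equation.

No integer solutions with |y| ≤ 45.


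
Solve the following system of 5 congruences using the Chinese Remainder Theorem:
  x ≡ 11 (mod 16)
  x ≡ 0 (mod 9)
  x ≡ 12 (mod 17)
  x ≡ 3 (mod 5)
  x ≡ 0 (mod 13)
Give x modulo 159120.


Product of moduli M = 16 · 9 · 17 · 5 · 13 = 159120.
Merge one congruence at a time:
  Start: x ≡ 11 (mod 16).
  Combine with x ≡ 0 (mod 9); new modulus lcm = 144.
    Write x = 11 + 16·t and substitute into x ≡ 0 (mod 9): 16·t ≡ 0 − 11 = -11 (mod 9).
    Reduce coefficients mod 9: 7·t ≡ 7 (mod 9).
    The inverse of 7 mod 9 is 4 (since 7·4 = 28 = 3·9 + 1), so t ≡ 4·7 = 28 ≡ 1 (mod 9).
    Then x = 11 + 16·1 = 27, valid modulo lcm(16, 9) = 144: x ≡ 27 (mod 144).
  Combine with x ≡ 12 (mod 17); new modulus lcm = 2448.
    Write x = 27 + 144·t and substitute into x ≡ 12 (mod 17): 144·t ≡ 12 − 27 = -15 (mod 17).
    Reduce coefficients mod 17: 8·t ≡ 2 (mod 17).
    The inverse of 8 mod 17 is 15 (since 8·15 = 120 = 7·17 + 1), so t ≡ 15·2 = 30 ≡ 13 (mod 17).
    Then x = 27 + 144·13 = 1899, valid modulo lcm(144, 17) = 2448: x ≡ 1899 (mod 2448).
  Combine with x ≡ 3 (mod 5); new modulus lcm = 12240.
    Write x = 1899 + 2448·t and substitute into x ≡ 3 (mod 5): 2448·t ≡ 3 − 1899 = -1896 (mod 5).
    Reduce coefficients mod 5: 3·t ≡ 4 (mod 5).
    The inverse of 3 mod 5 is 2 (since 3·2 = 6 = 1·5 + 1), so t ≡ 2·4 = 8 ≡ 3 (mod 5).
    Then x = 1899 + 2448·3 = 9243, valid modulo lcm(2448, 5) = 12240: x ≡ 9243 (mod 12240).
  Combine with x ≡ 0 (mod 13); new modulus lcm = 159120.
    Write x = 9243 + 12240·t and substitute into x ≡ 0 (mod 13): 12240·t ≡ 0 − 9243 = -9243 (mod 13).
    Reduce coefficients mod 13: 7·t ≡ 0 (mod 13).
    The inverse of 7 mod 13 is 2 (since 7·2 = 14 = 1·13 + 1), so t ≡ 2·0 = 0 ≡ 0 (mod 13).
    Then x = 9243 + 12240·0 = 9243, valid modulo lcm(12240, 13) = 159120: x ≡ 9243 (mod 159120).
Verify against each original: 9243 mod 16 = 11, 9243 mod 9 = 0, 9243 mod 17 = 12, 9243 mod 5 = 3, 9243 mod 13 = 0.

x ≡ 9243 (mod 159120).


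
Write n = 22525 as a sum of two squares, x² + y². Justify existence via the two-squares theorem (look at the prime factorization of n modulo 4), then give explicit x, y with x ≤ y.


Step 1: Factor n = 22525 = 5^2 · 17 · 53.
Step 2: Check the mod-4 condition on each prime factor: 5 ≡ 1 (mod 4), exponent 2; 17 ≡ 1 (mod 4), exponent 1; 53 ≡ 1 (mod 4), exponent 1.
All primes ≡ 3 (mod 4) appear to even exponent (or don't appear), so by the two-squares theorem n IS expressible as a sum of two squares.
Step 3: Build a representation. Group n = k² · m with k = 5 and m = 17 · 53 = 901 (a product of primes ≡ 1 (mod 4)); a representation of m scales to one of n via (k·x)² + (k·y)² = k²(x² + y²). Each prime p ≡ 1 (mod 4) is itself a sum of two squares; find a² by testing p − a² for a perfect square:
  17: 17 − 1² = 16 = 4² ⇒ 17 = 1² + 4².
  53: 53 − 1² = 52, 53 − 2² = 49 = 7² ⇒ 53 = 2² + 7².
  Combine using the Brahmagupta–Fibonacci identity (a² + b²)(c² + d²) = (ac − bd)² + (ad + bc)² = (ac + bd)² + (ad − bc)²:
  17 · 53 = 901: from (1² + 4²)(2² + 7²), take (1·2 − 4·7, 1·7 + 4·2) = (2 − 28, 7 + 8) = (-26, 15); dropping signs (only squares matter) gives (26, 15); check 26² + 15² = 676 + 225 = 901 ✓.
  Scale by k = 5: (5·26, 5·15) = (130, 75).
Step 4: Order so x ≤ y and verify: 75² + 130² = 5625 + 16900 = 22525 = n. ✓

n = 22525 = 75² + 130² (one valid representation with x ≤ y).


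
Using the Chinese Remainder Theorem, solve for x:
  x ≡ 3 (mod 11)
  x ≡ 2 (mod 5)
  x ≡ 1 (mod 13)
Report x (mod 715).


Moduli 11, 5, 13 are pairwise coprime; by CRT there is a unique solution modulo M = 11 · 5 · 13 = 715.
Solve pairwise, accumulating the modulus:
  Start with x ≡ 3 (mod 11).
  Combine with x ≡ 2 (mod 5): since gcd(11, 5) = 1, we get a unique residue mod 55.
    Write x = 3 + 11·t and substitute into x ≡ 2 (mod 5): 11·t ≡ 2 − 3 = -1 (mod 5).
    Reduce coefficients mod 5: 1·t ≡ 4 (mod 5).
    So t ≡ 4 (mod 5).
    Then x = 3 + 11·4 = 47, valid modulo lcm(11, 5) = 55: x ≡ 47 (mod 55).
  Combine with x ≡ 1 (mod 13): since gcd(55, 13) = 1, we get a unique residue mod 715.
    Write x = 47 + 55·t and substitute into x ≡ 1 (mod 13): 55·t ≡ 1 − 47 = -46 (mod 13).
    Reduce coefficients mod 13: 3·t ≡ 6 (mod 13).
    The inverse of 3 mod 13 is 9 (since 3·9 = 27 = 2·13 + 1), so t ≡ 9·6 = 54 ≡ 2 (mod 13).
    Then x = 47 + 55·2 = 157, valid modulo lcm(55, 13) = 715: x ≡ 157 (mod 715).
Verify: 157 mod 11 = 3 ✓, 157 mod 5 = 2 ✓, 157 mod 13 = 1 ✓.

x ≡ 157 (mod 715).


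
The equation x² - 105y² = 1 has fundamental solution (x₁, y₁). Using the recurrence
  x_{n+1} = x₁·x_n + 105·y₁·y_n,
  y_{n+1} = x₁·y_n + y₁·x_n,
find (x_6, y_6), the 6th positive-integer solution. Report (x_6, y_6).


Step 1: Find the fundamental solution (x₁, y₁) of x² - 105y² = 1.
  Expand √105 as a continued fraction. a₀ = ⌊√105⌋ = 10; iterate m_{k+1} = d_k·a_k − m_k, d_{k+1} = (105 − m_{k+1}²)/d_k, a_{k+1} = ⌊(a₀ + m_{k+1})/d_{k+1}⌋ (starting m₀ = 0, d₀ = 1), with convergents p_k = a_k·p_{k-1} + p_{k-2}, q_k = a_k·q_{k-1} + q_{k-2} (p₋₁ = 1, q₋₁ = 0):
  k = 0: a₀ = 10; p₀/q₀ = 10/1; p₀² − 105·q₀² = 100 − 105 = -5.
  k = 1: m = 10, d = 5, a = ⌊(10 + 10)/5⌋ = 4; p/q = (4·10 + 1)/(4·1 + 0) = 41/4; p² − 105·q² = 1681 − 1680 = 1.
  The first convergent with p² − 105·q² = 1 gives the fundamental solution (x₁, y₁) = (41, 4).
Step 2: Apply the recurrence (x_{n+1}, y_{n+1}) = (x₁x_n + 105y₁y_n, x₁y_n + y₁x_n) repeatedly.
  From (x_1, y_1) = (41, 4): x_2 = 41·41 + 105·4·4 = 3361; y_2 = 41·4 + 4·41 = 328.
  From (x_2, y_2) = (3361, 328): x_3 = 41·3361 + 105·4·328 = 275561; y_3 = 41·328 + 4·3361 = 26892.
  From (x_3, y_3) = (275561, 26892): x_4 = 41·275561 + 105·4·26892 = 22592641; y_4 = 41·26892 + 4·275561 = 2204816.
  From (x_4, y_4) = (22592641, 2204816): x_5 = 41·22592641 + 105·4·2204816 = 1852321001; y_5 = 41·2204816 + 4·22592641 = 180768020.
  From (x_5, y_5) = (1852321001, 180768020): x_6 = 41·1852321001 + 105·4·180768020 = 151867729441; y_6 = 41·180768020 + 4·1852321001 = 14820772824.
Step 3: Verify x_6² - 105·y_6² = 23063807245564778172481 - 23063807245564778172480 = 1 (should be 1). ✓

(x_1, y_1) = (41, 4); (x_6, y_6) = (151867729441, 14820772824).


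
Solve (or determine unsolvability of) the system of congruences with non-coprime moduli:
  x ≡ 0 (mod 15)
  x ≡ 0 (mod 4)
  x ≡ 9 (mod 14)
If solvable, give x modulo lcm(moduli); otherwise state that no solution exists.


Moduli 15, 4, 14 are not pairwise coprime, so CRT works modulo lcm(m_i) when all pairwise compatibility conditions hold.
Pairwise compatibility: gcd(m_i, m_j) must divide a_i - a_j for every pair.
Merge one congruence at a time:
  Start: x ≡ 0 (mod 15).
  Combine with x ≡ 0 (mod 4): gcd(15, 4) = 1; 0 - 0 = 0, which IS divisible by 1, so compatible.
    Write x = 0 + 15·t and substitute into x ≡ 0 (mod 4): 15·t ≡ 0 − 0 = 0 (mod 4).
    Reduce coefficients mod 4: 3·t ≡ 0 (mod 4).
    The inverse of 3 mod 4 is 3 (since 3·3 = 9 = 2·4 + 1), so t ≡ 3·0 = 0 ≡ 0 (mod 4).
    Then x = 0 + 15·0 = 0, valid modulo lcm(15, 4) = 60: x ≡ 0 (mod 60).
  Combine with x ≡ 9 (mod 14): gcd(60, 14) = 2, and 9 - 0 = 9 is NOT divisible by 2.
    ⇒ system is inconsistent (no integer solution).

No solution (the system is inconsistent).


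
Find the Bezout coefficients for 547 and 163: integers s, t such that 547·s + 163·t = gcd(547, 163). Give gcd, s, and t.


Euclidean algorithm on (547, 163) — divide until remainder is 0:
  547 = 3 · 163 + 58
  163 = 2 · 58 + 47
  58 = 1 · 47 + 11
  47 = 4 · 11 + 3
  11 = 3 · 3 + 2
  3 = 1 · 2 + 1
  2 = 2 · 1 + 0
gcd(547, 163) = 1.
Track Bezout coefficients alongside the remainders: start with r₀ = 547 = a·1 + b·0 (s = 1, t = 0) and r₁ = 163 = a·0 + b·1 (s = 0, t = 1); each new remainder r_{k+1} = r_{k-1} − q_k·r_k inherits s_{k+1} = s_{k-1} − q_k·s_k, t_{k+1} = t_{k-1} − q_k·t_k, so r_k = a·s_k + b·t_k at every step:
  q = 3: r = 58, s = 1 − 3·0 = 1, t = 0 − 3·1 = -3  (check: 547·1 + 163·(-3) = 58)
  q = 2: r = 47, s = 0 − 2·1 = -2, t = 1 − 2·(-3) = 7  (check: 547·(-2) + 163·7 = 47)
  q = 1: r = 11, s = 1 − 1·(-2) = 3, t = -3 − 1·7 = -10  (check: 547·3 + 163·(-10) = 11)
  q = 4: r = 3, s = -2 − 4·3 = -14, t = 7 − 4·(-10) = 47  (check: 547·(-14) + 163·47 = 3)
  q = 3: r = 2, s = 3 − 3·(-14) = 45, t = -10 − 3·47 = -151  (check: 547·45 + 163·(-151) = 2)
  q = 1: r = 1, s = -14 − 1·45 = -59, t = 47 − 1·(-151) = 198  (check: 547·(-59) + 163·198 = 1)
The row with r = 1 (the gcd) gives the Bezout coefficients s = -59, t = 198.
Result: 547 · (-59) + 163 · (198) = 1.

gcd(547, 163) = 1; s = -59, t = 198 (check: 547·(-59) + 163·198 = 1).


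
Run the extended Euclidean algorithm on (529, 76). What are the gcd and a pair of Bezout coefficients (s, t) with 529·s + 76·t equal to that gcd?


Euclidean algorithm on (529, 76) — divide until remainder is 0:
  529 = 6 · 76 + 73
  76 = 1 · 73 + 3
  73 = 24 · 3 + 1
  3 = 3 · 1 + 0
gcd(529, 76) = 1.
Track Bezout coefficients alongside the remainders: start with r₀ = 529 = a·1 + b·0 (s = 1, t = 0) and r₁ = 76 = a·0 + b·1 (s = 0, t = 1); each new remainder r_{k+1} = r_{k-1} − q_k·r_k inherits s_{k+1} = s_{k-1} − q_k·s_k, t_{k+1} = t_{k-1} − q_k·t_k, so r_k = a·s_k + b·t_k at every step:
  q = 6: r = 73, s = 1 − 6·0 = 1, t = 0 − 6·1 = -6  (check: 529·1 + 76·(-6) = 73)
  q = 1: r = 3, s = 0 − 1·1 = -1, t = 1 − 1·(-6) = 7  (check: 529·(-1) + 76·7 = 3)
  q = 24: r = 1, s = 1 − 24·(-1) = 25, t = -6 − 24·7 = -174  (check: 529·25 + 76·(-174) = 1)
The row with r = 1 (the gcd) gives the Bezout coefficients s = 25, t = -174.
Result: 529 · (25) + 76 · (-174) = 1.

gcd(529, 76) = 1; s = 25, t = -174 (check: 529·25 + 76·(-174) = 1).


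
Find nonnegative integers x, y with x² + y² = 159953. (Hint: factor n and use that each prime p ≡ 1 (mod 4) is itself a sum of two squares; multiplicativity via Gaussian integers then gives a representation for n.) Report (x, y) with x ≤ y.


Step 1: Factor n = 159953 = 17 · 97^2.
Step 2: Check the mod-4 condition on each prime factor: 17 ≡ 1 (mod 4), exponent 1; 97 ≡ 1 (mod 4), exponent 2.
All primes ≡ 3 (mod 4) appear to even exponent (or don't appear), so by the two-squares theorem n IS expressible as a sum of two squares.
Step 3: Build a representation. Here n = 17 · 97 · 97 is a product of primes ≡ 1 (mod 4). Each prime p ≡ 1 (mod 4) is itself a sum of two squares; find a² by testing p − a² for a perfect square:
  17: 17 − 1² = 16 = 4² ⇒ 17 = 1² + 4².
  97: 97 − 1² = 96, 97 − 2² = 93, 97 − 3² = 88, 97 − 4² = 81 = 9² ⇒ 97 = 4² + 9².
  Combine using the Brahmagupta–Fibonacci identity (a² + b²)(c² + d²) = (ac − bd)² + (ad + bc)² = (ac + bd)² + (ad − bc)²:
  17 · 97 = 1649: from (1² + 4²)(4² + 9²), take (1·4 − 4·9, 1·9 + 4·4) = (4 − 36, 9 + 16) = (-32, 25); dropping signs (only squares matter) gives (32, 25); check 32² + 25² = 1024 + 625 = 1649 ✓.
  1649 · 97 = 159953: from (32² + 25²)(4² + 9²), take (32·4 − 25·9, 32·9 + 25·4) = (128 − 225, 288 + 100) = (-97, 388); dropping signs (only squares matter) gives (97, 388); check 97² + 388² = 9409 + 150544 = 159953 ✓.
Step 4: Order so x ≤ y and verify: 97² + 388² = 9409 + 150544 = 159953 = n. ✓

n = 159953 = 97² + 388² (one valid representation with x ≤ y).


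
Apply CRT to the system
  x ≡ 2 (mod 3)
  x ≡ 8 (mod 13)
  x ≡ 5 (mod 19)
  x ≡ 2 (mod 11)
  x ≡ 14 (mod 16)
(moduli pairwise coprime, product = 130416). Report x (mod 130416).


Product of moduli M = 3 · 13 · 19 · 11 · 16 = 130416.
Merge one congruence at a time:
  Start: x ≡ 2 (mod 3).
  Combine with x ≡ 8 (mod 13); new modulus lcm = 39.
    Write x = 2 + 3·t and substitute into x ≡ 8 (mod 13): 3·t ≡ 8 − 2 = 6 (mod 13).
    The inverse of 3 mod 13 is 9 (since 3·9 = 27 = 2·13 + 1), so t ≡ 9·6 = 54 ≡ 2 (mod 13).
    Then x = 2 + 3·2 = 8, valid modulo lcm(3, 13) = 39: x ≡ 8 (mod 39).
  Combine with x ≡ 5 (mod 19); new modulus lcm = 741.
    Write x = 8 + 39·t and substitute into x ≡ 5 (mod 19): 39·t ≡ 5 − 8 = -3 (mod 19).
    Reduce coefficients mod 19: 1·t ≡ 16 (mod 19).
    So t ≡ 16 (mod 19).
    Then x = 8 + 39·16 = 632, valid modulo lcm(39, 19) = 741: x ≡ 632 (mod 741).
  Combine with x ≡ 2 (mod 11); new modulus lcm = 8151.
    Write x = 632 + 741·t and substitute into x ≡ 2 (mod 11): 741·t ≡ 2 − 632 = -630 (mod 11).
    Reduce coefficients mod 11: 4·t ≡ 8 (mod 11).
    The inverse of 4 mod 11 is 3 (since 4·3 = 12 = 1·11 + 1), so t ≡ 3·8 = 24 ≡ 2 (mod 11).
    Then x = 632 + 741·2 = 2114, valid modulo lcm(741, 11) = 8151: x ≡ 2114 (mod 8151).
  Combine with x ≡ 14 (mod 16); new modulus lcm = 130416.
    Write x = 2114 + 8151·t and substitute into x ≡ 14 (mod 16): 8151·t ≡ 14 − 2114 = -2100 (mod 16).
    Reduce coefficients mod 16: 7·t ≡ 12 (mod 16).
    The inverse of 7 mod 16 is 7 (since 7·7 = 49 = 3·16 + 1), so t ≡ 7·12 = 84 ≡ 4 (mod 16).
    Then x = 2114 + 8151·4 = 34718, valid modulo lcm(8151, 16) = 130416: x ≡ 34718 (mod 130416).
Verify against each original: 34718 mod 3 = 2, 34718 mod 13 = 8, 34718 mod 19 = 5, 34718 mod 11 = 2, 34718 mod 16 = 14.

x ≡ 34718 (mod 130416).
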